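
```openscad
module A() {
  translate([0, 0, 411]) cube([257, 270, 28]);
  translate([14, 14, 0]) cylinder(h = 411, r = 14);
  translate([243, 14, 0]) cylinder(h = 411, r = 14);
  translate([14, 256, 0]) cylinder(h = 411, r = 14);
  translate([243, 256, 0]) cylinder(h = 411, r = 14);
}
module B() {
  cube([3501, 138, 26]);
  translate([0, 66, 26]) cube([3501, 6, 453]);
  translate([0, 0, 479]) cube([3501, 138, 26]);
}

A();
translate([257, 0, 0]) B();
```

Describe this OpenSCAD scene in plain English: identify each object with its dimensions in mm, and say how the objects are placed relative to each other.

A is a simple wooden stool: a rectangular seat 257 mm (x) by 270 mm (y), 28 mm thick, top face at z = 439 mm, on four round legs, each 28 mm in diameter. The legs rest on z = 0, each leg's axis is inset half a diameter from the nearest pair of seat edges (so the leg's bounding box is flush with the corner).

B is an I-beam lying along x, 3501 mm long. Overall section height 505 mm. Two flanges 138 mm wide (y) and 26 mm thick, one on the floor and one at the top; a web 6 mm thick runs between them, centred on the flange width.

The I-beam is against the stool's +x side, with their −y faces flush.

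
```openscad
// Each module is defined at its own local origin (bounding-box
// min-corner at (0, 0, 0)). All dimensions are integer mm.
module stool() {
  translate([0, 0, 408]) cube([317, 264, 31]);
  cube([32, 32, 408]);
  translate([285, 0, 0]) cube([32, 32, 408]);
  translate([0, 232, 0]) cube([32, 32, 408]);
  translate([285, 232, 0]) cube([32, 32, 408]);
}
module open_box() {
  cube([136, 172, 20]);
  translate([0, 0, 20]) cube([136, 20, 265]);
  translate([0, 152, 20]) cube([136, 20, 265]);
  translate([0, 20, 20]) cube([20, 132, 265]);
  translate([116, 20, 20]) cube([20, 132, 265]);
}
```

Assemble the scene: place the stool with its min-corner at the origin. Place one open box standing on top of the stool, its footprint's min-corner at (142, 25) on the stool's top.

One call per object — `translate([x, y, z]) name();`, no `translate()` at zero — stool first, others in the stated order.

stool();
translate([142, 25, 439]) open_box();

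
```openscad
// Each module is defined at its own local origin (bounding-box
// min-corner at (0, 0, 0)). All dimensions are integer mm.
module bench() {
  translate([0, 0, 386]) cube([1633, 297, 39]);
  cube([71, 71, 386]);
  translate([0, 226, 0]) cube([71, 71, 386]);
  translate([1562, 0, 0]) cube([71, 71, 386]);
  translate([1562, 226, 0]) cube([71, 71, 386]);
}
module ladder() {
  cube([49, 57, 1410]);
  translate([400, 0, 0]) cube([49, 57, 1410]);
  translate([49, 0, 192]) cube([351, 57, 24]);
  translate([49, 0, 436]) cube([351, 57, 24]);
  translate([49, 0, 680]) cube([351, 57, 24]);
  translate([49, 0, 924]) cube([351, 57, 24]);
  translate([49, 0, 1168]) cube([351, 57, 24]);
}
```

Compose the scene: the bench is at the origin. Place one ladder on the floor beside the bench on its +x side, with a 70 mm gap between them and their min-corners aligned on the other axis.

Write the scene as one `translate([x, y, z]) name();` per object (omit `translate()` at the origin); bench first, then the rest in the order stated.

bench();
translate([1703, 0, 0]) ladder();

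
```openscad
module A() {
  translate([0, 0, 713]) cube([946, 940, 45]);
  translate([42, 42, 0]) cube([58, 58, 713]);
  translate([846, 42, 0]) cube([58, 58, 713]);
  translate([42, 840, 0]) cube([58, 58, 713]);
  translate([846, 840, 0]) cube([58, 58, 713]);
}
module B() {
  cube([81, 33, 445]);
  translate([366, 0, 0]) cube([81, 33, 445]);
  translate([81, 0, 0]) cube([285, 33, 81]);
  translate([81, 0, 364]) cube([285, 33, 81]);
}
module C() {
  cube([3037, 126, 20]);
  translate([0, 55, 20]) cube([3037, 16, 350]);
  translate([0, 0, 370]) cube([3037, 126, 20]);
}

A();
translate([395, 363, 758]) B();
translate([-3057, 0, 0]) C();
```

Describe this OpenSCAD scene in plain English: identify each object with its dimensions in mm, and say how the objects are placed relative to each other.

A is a table: top 946 mm (x) × 940 mm (y), 45 mm thick, upper face at z = 758 mm, on four 58×58 mm square legs, each inset 42 mm from the nearest pair of top edges, running from z = 0 to the bottom of the top.

B is a picture frame with a 285×283 mm rectangular opening (x by z) and a uniform 81 mm border on every side. Frame depth is 33 mm along y. It is built from two vertical stiles running the full outside height and two horizontal rails spanning the gap between the stiles.

C is an I-beam lying along x, 3037 mm long. Overall section height 390 mm. Two flanges 126 mm wide (y) and 20 mm thick, one on the floor and one at the top; a web 16 mm thick runs between them, centred on the flange width.

The picture frame is on top of the table. The I-beam is on the floor beside the table on its −x side.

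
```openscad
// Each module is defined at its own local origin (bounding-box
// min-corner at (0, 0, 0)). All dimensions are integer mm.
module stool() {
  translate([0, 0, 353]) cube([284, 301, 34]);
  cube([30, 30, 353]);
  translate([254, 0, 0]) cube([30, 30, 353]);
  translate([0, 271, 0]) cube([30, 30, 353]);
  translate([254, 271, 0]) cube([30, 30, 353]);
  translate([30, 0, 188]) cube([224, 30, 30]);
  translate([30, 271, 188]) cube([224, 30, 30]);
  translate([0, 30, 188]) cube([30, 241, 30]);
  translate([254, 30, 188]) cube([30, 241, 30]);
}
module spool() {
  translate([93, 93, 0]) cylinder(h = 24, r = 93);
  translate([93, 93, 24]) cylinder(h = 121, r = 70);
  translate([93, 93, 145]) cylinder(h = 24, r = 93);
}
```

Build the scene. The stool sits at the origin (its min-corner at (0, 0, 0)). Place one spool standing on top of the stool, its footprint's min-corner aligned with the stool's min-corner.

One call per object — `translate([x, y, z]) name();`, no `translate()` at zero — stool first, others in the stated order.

stool();
translate([0, 0, 387]) spool();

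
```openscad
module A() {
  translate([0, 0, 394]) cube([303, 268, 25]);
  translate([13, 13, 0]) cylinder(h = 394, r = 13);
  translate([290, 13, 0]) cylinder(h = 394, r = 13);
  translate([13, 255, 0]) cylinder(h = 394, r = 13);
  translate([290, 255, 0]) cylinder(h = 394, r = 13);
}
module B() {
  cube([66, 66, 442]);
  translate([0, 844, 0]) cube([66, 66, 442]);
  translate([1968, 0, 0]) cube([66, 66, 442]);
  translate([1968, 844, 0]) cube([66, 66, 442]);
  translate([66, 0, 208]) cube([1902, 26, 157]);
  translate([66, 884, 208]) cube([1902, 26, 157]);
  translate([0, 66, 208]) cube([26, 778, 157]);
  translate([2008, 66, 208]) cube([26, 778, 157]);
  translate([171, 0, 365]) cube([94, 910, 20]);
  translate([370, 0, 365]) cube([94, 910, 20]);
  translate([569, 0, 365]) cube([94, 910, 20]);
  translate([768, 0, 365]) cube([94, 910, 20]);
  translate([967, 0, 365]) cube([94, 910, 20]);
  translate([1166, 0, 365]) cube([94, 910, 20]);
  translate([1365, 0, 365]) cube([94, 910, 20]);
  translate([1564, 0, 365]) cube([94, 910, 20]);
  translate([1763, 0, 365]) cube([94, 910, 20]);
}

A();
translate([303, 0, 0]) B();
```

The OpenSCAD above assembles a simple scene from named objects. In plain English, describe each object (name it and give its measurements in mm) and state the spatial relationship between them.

A is a simple wooden stool: a rectangular seat 303 mm (x) by 268 mm (y), 25 mm thick, top face at z = 419 mm, on four round legs, each 26 mm in diameter. The legs rest on z = 0, each leg's axis is inset half a diameter from the nearest pair of seat edges (so the leg's bounding box is flush with the corner).

B is a bed frame 2034 mm long (x) by 910 mm wide (y). Four 66×66 mm corner posts, 442 mm tall, at the corners of the footprint. Four rails of 26 mm thickness and 157 mm height run between adjacent posts with their undersides at z = 208 mm, their outer faces flush with the outside of the frame (the two x-running rails run between the posts' inner faces; the two y-running rails run between the posts' inner faces). 9 slats, each 94 mm wide (x) and 20 mm thick, lie across the top of the two x-running rails, running the full 910 mm width of the frame in y; the slats are evenly spaced along x between the inner faces of the end posts with equal gaps (rounded down to the nearest mm) at the −x end and between each pair — any rounding remainder accumulates at the +x end.

The bed frame is against the stool's +x side, with their −y faces flush.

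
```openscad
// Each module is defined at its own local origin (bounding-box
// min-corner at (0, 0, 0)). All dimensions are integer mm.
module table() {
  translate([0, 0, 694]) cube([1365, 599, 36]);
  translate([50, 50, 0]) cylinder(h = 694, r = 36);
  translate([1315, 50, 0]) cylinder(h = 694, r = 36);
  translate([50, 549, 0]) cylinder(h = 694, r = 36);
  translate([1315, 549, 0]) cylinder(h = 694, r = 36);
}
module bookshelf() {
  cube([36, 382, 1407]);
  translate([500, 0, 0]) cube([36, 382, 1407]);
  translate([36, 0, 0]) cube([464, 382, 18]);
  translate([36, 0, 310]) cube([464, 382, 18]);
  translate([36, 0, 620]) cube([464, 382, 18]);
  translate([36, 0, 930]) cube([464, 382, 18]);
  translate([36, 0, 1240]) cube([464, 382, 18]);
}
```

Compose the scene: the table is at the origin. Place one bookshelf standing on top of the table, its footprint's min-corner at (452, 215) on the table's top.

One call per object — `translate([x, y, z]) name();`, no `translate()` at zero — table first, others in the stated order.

table();
translate([452, 215, 730]) bookshelf();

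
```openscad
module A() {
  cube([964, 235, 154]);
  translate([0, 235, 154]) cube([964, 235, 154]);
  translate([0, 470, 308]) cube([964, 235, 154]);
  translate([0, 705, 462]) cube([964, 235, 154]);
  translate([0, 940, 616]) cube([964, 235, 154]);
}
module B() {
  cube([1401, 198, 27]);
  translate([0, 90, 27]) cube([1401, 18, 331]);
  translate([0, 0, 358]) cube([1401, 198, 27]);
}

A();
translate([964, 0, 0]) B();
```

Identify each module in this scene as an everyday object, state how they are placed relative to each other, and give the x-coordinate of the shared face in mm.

A is a staircase. B is an I-beam. The I-beam is against the staircase's +x side, with their −y faces flush. The x-coordinate of the shared face is 964 mm.

The staircase's +x face and the I-beam's −x face are both at x = 964 mm.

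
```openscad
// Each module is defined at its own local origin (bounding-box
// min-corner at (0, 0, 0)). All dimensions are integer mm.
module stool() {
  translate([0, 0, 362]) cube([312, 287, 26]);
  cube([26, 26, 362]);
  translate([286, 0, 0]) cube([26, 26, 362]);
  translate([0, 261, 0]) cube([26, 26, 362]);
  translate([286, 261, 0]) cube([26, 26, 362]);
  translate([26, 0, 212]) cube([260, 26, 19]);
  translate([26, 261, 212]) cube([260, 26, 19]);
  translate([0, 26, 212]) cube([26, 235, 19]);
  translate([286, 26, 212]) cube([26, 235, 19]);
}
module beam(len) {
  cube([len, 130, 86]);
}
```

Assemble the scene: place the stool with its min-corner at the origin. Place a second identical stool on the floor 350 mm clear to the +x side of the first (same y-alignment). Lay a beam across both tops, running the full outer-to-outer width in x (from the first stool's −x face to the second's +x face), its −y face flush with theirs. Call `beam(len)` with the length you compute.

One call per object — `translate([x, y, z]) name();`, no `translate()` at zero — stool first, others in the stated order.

stool();
translate([662, 0, 0]) stool();
translate([0, 0, 388]) beam(974);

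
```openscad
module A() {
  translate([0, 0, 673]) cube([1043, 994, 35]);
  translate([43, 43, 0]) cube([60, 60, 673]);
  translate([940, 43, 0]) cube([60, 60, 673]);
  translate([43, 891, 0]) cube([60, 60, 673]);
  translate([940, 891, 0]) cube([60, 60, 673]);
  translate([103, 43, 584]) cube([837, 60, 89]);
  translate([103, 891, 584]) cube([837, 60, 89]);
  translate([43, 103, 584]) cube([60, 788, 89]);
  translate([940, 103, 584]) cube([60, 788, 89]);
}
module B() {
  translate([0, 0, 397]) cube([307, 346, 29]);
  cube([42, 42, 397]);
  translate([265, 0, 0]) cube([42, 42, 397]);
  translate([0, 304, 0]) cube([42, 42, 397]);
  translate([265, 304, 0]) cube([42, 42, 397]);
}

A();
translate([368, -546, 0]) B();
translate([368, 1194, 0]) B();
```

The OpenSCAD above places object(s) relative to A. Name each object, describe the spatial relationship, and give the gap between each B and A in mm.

Each stool's nearest face is 200 mm from the table's bounding box.

A is a table. B is a stool. Two stools sit around the table at the −y, +y sides. The gap between each stool and the table is 200 mm.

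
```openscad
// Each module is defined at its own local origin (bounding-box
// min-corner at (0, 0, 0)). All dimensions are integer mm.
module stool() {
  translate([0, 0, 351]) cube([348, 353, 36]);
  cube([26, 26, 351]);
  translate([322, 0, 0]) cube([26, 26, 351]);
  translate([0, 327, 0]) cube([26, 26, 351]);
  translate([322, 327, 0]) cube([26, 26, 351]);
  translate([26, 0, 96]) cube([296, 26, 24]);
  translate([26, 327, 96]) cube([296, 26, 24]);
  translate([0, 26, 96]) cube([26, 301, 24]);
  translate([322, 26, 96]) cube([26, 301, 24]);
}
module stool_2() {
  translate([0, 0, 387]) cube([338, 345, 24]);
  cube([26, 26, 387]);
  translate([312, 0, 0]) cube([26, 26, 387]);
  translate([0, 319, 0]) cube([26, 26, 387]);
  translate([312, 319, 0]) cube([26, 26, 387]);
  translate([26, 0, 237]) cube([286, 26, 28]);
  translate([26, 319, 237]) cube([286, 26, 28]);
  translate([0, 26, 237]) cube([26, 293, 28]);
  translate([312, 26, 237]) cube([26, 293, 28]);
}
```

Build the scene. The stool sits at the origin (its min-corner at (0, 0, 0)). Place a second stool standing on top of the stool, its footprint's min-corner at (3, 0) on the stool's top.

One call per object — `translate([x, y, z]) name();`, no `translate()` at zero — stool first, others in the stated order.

stool();
translate([3, 0, 387]) stool_2();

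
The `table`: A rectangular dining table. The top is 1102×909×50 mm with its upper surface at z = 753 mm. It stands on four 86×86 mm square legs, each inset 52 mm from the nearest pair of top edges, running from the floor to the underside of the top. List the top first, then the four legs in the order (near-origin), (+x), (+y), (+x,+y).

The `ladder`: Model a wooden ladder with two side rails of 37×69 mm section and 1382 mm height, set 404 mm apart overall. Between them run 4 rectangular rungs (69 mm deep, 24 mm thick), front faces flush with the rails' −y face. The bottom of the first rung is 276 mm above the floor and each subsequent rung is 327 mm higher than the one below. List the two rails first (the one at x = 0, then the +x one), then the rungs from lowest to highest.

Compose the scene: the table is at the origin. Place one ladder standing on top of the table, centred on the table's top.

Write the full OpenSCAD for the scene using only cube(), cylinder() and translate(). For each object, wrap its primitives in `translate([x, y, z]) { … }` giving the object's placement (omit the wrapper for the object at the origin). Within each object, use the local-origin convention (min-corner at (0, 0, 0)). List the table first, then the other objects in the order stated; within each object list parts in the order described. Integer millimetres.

translate([0, 0, 703]) cube([1102, 909, 50]);
translate([52, 52, 0]) cube([86, 86, 703]);
translate([964, 52, 0]) cube([86, 86, 703]);
translate([52, 771, 0]) cube([86, 86, 703]);
translate([964, 771, 0]) cube([86, 86, 703]);
translate([349, 420, 753]) {
  cube([37, 69, 1382]);
  translate([367, 0, 0]) cube([37, 69, 1382]);
  translate([37, 0, 276]) cube([330, 69, 24]);
  translate([37, 0, 603]) cube([330, 69, 24]);
  translate([37, 0, 930]) cube([330, 69, 24]);
  translate([37, 0, 1257]) cube([330, 69, 24]);
}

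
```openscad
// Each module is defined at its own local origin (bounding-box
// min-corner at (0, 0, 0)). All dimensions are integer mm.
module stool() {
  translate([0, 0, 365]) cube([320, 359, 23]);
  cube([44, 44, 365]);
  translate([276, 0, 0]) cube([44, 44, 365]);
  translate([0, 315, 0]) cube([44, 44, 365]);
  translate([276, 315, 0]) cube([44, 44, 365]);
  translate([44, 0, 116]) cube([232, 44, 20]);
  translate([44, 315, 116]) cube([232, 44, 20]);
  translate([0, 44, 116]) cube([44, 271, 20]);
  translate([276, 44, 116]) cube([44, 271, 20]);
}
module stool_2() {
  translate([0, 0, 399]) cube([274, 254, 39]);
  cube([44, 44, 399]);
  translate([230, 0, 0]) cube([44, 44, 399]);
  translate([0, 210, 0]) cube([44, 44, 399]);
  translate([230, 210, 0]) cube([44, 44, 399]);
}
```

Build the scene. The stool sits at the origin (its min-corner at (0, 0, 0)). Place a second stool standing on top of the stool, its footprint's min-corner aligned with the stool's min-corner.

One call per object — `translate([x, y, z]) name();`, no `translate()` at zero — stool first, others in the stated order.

stool();
translate([0, 0, 388]) stool_2();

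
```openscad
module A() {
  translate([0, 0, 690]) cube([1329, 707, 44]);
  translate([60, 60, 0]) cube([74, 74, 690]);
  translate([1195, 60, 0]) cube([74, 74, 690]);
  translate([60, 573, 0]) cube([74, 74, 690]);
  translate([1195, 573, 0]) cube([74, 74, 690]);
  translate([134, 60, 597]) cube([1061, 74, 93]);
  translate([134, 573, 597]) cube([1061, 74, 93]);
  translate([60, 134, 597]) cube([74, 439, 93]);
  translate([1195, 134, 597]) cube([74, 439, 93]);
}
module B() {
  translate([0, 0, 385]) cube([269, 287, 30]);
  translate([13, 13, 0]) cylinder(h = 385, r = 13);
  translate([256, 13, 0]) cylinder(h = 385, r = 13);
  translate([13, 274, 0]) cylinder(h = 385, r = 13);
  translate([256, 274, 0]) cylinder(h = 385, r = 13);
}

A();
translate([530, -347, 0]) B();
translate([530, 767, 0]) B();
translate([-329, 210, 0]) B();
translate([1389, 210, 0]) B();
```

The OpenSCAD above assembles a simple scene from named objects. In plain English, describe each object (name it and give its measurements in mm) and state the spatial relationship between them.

A is a rectangular dining table. The top is 1329×707×44 mm with its upper surface at z = 734 mm. It stands on four 74×74 mm square legs, each inset 60 mm from the nearest pair of top edges, running from the floor to the underside of the top. Four apron rails, 74 mm thick and 93 mm tall, run between adjacent legs with their top edges flush with the underside of the top and their outer faces flush with the legs' outer faces.

B is a four-legged stool. The seat is 269×287 mm, 30 mm thick, top at z = 415 mm. It stands on four round legs, each 26 mm in diameter, from z = 0 to the seat underside, each leg's axis is inset half a diameter from the nearest pair of seat edges (so the leg's bounding box is flush with the corner).

Four stools sit around the table at the −y, +y, −x, +x sides.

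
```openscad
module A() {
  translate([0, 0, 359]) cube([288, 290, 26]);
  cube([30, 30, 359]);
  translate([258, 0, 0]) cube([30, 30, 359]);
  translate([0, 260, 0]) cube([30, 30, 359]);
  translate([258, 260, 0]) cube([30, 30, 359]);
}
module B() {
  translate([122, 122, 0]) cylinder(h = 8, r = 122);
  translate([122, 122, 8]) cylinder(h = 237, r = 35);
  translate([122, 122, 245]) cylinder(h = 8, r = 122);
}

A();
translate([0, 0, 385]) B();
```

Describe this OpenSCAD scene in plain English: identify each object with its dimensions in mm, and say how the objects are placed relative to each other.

A is a simple wooden stool: a rectangular seat 288 mm (x) by 290 mm (y), 26 mm thick, top face at z = 385 mm, on four square legs, each 30×30 mm in cross-section. The legs rest on z = 0, each flush with a corner of the seat.

B is a spool: two coaxial disc flanges of radius 122 mm and thickness 8 mm, joined by a core cylinder of radius 35 mm and height 237 mm. The lower flange rests on z = 0 and the three cylinders share a vertical axis.

The spool is on top of the stool.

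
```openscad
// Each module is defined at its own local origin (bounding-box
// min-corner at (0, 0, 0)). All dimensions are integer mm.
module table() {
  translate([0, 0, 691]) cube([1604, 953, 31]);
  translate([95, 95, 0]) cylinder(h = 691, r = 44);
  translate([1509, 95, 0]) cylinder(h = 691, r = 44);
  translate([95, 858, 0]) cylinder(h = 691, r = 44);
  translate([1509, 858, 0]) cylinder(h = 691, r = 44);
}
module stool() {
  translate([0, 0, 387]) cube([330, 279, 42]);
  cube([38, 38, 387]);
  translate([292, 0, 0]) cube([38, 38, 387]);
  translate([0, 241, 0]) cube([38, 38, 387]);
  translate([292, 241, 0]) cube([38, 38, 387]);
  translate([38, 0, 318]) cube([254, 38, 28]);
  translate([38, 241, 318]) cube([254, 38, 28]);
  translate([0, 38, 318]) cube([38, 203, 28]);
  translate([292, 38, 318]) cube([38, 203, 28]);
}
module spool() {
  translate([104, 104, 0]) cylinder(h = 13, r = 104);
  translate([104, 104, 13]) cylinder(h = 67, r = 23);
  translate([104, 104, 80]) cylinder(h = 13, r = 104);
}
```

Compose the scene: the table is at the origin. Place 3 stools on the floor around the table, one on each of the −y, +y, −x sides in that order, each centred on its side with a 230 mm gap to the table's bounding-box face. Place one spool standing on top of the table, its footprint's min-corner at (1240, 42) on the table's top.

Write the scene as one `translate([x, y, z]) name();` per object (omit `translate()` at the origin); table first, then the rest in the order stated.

table();
translate([637, -509, 0]) stool();
translate([637, 1183, 0]) stool();
translate([-560, 337, 0]) stool();
translate([1240, 42, 722]) spool();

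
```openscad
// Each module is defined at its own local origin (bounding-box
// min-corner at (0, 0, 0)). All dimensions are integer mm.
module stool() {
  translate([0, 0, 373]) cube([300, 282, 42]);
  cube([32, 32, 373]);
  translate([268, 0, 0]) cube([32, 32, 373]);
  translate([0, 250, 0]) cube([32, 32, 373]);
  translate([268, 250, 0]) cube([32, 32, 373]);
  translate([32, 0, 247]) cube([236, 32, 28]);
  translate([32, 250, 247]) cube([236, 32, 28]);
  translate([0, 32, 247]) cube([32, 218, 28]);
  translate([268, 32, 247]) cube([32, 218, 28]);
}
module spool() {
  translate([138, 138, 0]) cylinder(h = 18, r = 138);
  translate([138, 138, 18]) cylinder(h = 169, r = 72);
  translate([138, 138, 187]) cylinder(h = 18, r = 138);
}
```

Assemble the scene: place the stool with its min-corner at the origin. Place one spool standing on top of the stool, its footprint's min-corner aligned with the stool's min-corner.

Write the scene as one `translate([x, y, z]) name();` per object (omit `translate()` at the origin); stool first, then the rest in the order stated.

stool();
translate([0, 0, 415]) spool();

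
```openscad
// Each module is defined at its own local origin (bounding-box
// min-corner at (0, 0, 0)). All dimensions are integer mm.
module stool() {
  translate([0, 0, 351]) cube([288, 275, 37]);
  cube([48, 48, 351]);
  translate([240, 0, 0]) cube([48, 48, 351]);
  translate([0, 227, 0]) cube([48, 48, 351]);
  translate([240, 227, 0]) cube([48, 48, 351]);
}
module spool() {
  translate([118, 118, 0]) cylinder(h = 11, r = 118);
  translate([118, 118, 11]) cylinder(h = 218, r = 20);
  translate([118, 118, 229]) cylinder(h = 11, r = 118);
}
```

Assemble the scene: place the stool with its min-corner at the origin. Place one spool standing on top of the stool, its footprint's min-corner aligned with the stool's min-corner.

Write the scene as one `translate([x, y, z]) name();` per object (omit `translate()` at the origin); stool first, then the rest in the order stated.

stool();
translate([0, 0, 388]) spool();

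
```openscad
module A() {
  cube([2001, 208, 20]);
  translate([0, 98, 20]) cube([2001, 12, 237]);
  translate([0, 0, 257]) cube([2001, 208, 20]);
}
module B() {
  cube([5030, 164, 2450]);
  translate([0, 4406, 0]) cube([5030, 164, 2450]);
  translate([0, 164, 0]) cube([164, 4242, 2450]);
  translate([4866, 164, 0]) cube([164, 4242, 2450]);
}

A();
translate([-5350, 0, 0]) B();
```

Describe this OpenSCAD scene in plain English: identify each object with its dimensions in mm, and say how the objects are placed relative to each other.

A is an I-beam lying along x, 2001 mm long. Overall section height 277 mm. Two flanges 208 mm wide (y) and 20 mm thick, one on the floor and one at the top; a web 12 mm thick runs between them, centred on the flange width.

B is a box-shaped house frame (walls only): outside footprint 5030×4570 mm, wall height 2450 mm, wall thickness 164 mm. The two y-facing walls run the full x-width; the two x-facing walls fit between the inner faces of the y-facing walls.

The house frame is on the floor beside the I-beam on its −x side.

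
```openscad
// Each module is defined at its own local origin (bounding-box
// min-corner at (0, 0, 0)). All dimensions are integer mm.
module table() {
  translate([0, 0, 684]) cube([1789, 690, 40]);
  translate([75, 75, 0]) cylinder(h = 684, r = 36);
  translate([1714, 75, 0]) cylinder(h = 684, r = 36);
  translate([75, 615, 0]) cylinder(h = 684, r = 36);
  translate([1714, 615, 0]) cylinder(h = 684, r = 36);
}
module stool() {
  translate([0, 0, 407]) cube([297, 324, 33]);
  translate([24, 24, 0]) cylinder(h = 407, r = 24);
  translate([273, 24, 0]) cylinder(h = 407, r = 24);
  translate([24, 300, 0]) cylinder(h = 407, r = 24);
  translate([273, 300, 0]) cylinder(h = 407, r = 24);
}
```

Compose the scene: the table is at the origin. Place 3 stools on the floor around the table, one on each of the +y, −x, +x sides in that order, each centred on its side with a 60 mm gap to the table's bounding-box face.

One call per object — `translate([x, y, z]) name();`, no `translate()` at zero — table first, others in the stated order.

table();
translate([746, 750, 0]) stool();
translate([-357, 183, 0]) stool();
translate([1849, 183, 0]) stool();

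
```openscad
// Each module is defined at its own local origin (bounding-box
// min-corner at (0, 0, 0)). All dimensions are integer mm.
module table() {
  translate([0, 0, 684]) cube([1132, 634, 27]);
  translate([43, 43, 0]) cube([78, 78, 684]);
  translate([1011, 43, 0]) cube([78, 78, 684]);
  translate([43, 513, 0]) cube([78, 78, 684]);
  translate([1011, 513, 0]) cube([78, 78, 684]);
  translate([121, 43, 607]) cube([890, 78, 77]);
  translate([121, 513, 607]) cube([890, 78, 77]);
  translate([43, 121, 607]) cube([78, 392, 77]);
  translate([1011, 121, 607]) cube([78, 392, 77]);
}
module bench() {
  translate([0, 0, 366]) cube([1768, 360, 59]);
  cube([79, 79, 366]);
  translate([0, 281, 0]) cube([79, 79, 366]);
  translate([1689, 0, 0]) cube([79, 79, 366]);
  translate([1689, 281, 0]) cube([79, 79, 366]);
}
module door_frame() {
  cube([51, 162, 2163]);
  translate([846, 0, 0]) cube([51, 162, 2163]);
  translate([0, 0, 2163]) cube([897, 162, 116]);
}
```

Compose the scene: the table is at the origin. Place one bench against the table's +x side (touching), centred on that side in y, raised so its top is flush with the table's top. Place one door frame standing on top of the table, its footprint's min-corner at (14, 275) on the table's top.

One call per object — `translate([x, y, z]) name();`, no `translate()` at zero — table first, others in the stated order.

table();
translate([1132, 137, 286]) bench();
translate([14, 275, 711]) door_frame();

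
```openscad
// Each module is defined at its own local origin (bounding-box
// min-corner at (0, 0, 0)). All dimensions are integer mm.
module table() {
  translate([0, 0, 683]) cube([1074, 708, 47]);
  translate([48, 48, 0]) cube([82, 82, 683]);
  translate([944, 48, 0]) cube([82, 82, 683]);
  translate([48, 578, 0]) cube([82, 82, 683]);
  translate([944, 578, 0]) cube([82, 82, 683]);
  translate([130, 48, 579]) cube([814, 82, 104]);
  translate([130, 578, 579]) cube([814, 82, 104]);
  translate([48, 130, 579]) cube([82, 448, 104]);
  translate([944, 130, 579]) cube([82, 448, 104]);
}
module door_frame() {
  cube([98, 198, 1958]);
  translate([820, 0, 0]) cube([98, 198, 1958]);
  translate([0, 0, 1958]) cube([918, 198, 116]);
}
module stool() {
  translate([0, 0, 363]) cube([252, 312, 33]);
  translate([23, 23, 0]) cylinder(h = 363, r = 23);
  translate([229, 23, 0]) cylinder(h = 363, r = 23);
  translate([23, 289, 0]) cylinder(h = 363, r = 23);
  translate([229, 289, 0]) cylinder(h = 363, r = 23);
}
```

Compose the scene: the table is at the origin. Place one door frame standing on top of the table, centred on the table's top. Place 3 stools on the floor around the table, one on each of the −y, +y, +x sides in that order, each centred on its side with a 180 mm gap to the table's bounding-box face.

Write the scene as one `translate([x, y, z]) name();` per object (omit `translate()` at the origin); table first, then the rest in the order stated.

table();
translate([78, 255, 730]) door_frame();
translate([411, -492, 0]) stool();
translate([411, 888, 0]) stool();
translate([1254, 198, 0]) stool();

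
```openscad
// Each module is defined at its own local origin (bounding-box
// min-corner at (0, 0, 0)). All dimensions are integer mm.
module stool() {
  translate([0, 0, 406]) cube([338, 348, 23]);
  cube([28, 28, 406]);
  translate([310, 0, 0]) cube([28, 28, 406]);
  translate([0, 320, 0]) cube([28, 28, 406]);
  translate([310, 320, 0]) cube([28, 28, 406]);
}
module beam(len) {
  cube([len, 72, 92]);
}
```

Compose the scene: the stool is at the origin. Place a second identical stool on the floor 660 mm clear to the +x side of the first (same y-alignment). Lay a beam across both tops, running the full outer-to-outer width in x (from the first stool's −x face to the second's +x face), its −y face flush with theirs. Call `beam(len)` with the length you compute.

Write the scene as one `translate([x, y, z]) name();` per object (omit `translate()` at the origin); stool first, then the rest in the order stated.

stool();
translate([998, 0, 0]) stool();
translate([0, 0, 429]) beam(1336);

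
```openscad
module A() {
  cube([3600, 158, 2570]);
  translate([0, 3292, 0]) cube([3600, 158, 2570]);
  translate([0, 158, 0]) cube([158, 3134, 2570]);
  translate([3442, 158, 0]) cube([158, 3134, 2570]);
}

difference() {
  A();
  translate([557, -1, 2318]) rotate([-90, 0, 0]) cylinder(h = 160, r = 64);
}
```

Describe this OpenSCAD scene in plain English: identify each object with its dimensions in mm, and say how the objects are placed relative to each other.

A is a box-shaped house frame (walls only): outside footprint 3600×3450 mm, wall height 2570 mm, wall thickness 158 mm. The two y-facing walls run the full x-width; the two x-facing walls fit between the inner faces of the y-facing walls.

The house frame has a circular hole of radius 64 mm through its front wall, centred at (x = 557, z = 2318).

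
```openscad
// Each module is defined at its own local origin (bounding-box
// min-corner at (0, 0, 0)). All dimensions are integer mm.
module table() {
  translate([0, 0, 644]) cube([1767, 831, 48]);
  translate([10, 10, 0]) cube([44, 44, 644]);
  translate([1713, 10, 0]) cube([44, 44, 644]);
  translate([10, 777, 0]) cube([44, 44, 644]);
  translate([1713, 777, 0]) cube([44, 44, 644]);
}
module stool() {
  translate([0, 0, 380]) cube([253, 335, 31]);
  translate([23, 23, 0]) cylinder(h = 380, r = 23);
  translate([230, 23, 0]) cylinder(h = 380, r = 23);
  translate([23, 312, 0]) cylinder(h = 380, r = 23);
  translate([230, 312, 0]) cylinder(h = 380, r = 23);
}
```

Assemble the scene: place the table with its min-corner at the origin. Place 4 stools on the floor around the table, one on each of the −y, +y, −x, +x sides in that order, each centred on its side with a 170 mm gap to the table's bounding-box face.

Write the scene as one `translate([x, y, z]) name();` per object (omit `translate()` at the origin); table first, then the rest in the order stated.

table();
translate([757, -505, 0]) stool();
translate([757, 1001, 0]) stool();
translate([-423, 248, 0]) stool();
translate([1937, 248, 0]) stool();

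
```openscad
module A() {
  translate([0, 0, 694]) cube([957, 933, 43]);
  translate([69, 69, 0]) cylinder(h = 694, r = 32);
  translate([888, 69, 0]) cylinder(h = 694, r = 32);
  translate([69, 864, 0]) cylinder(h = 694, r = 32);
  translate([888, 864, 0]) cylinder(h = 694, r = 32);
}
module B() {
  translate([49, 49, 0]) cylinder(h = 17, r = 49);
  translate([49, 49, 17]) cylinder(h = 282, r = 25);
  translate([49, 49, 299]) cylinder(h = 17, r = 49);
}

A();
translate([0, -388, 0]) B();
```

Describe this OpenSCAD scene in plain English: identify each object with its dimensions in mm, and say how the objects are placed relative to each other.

A is a table with a 957×933 mm rectangular top, 43 mm thick, top surface at z = 737 mm, supported by four round legs of 64 mm diameter, each leg's bounding box inset 37 mm from the nearest pair of top edges, running from the floor.

B is a spool: two coaxial disc flanges of radius 49 mm and thickness 17 mm, joined by a core cylinder of radius 25 mm and height 282 mm. The lower flange rests on z = 0 and the three cylinders share a vertical axis.

The spool is on the floor beside the table on its −y side.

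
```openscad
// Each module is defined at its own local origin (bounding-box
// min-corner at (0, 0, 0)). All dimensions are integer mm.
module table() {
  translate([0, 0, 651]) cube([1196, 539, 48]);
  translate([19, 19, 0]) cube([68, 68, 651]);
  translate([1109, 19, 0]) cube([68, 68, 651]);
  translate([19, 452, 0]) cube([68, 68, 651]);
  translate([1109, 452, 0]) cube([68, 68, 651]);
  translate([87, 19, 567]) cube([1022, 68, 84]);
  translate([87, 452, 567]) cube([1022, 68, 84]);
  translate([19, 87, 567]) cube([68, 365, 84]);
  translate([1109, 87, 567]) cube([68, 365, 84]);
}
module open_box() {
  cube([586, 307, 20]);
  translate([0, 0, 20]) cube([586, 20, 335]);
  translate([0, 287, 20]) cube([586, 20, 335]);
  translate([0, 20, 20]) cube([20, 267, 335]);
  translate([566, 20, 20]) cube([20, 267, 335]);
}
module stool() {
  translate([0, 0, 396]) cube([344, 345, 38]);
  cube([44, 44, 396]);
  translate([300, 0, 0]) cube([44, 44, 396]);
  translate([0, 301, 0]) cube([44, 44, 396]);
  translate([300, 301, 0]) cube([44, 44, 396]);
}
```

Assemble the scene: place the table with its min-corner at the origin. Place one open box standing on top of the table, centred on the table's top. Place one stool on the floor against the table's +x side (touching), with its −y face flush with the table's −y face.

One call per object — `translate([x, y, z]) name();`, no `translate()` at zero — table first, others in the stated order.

table();
translate([305, 116, 699]) open_box();
translate([1196, 0, 0]) stool();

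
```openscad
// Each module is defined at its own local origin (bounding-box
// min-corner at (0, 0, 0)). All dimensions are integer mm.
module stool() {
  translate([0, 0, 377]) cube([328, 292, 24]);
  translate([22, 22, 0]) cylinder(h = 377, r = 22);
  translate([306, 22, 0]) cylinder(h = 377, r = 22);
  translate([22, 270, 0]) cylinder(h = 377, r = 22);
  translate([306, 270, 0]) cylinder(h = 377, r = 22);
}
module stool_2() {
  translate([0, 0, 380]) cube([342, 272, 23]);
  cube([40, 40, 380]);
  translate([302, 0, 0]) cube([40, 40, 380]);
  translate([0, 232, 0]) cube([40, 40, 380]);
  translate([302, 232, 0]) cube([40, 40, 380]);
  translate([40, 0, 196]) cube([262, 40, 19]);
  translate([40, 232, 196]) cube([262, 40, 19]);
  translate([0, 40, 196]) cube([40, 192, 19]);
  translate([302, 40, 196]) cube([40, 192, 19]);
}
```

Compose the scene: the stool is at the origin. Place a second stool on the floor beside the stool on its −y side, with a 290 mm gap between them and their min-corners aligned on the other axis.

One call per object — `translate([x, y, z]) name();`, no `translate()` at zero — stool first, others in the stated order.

stool();
translate([0, -562, 0]) stool_2();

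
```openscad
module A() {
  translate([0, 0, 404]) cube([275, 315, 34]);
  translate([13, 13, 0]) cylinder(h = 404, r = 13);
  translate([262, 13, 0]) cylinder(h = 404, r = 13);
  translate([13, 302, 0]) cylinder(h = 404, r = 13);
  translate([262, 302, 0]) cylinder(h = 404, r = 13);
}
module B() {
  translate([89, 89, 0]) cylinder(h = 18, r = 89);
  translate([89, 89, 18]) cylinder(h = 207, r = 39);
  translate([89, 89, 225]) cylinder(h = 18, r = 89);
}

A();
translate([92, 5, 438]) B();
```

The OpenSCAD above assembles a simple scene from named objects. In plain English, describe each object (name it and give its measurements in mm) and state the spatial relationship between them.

A is a four-legged stool. The seat is a 275×315×34 mm slab whose top surface is at z = 438 mm; four round legs, each 26 mm in diameter, run from the floor (z = 0) to the underside of the seat, each leg's axis is inset half a diameter from the nearest pair of seat edges (so the leg's bounding box is flush with the corner).

B is a spool: two coaxial disc flanges of radius 89 mm and thickness 18 mm, joined by a core cylinder of radius 39 mm and height 207 mm. The lower flange rests on z = 0 and the three cylinders share a vertical axis.

The spool is on top of the stool.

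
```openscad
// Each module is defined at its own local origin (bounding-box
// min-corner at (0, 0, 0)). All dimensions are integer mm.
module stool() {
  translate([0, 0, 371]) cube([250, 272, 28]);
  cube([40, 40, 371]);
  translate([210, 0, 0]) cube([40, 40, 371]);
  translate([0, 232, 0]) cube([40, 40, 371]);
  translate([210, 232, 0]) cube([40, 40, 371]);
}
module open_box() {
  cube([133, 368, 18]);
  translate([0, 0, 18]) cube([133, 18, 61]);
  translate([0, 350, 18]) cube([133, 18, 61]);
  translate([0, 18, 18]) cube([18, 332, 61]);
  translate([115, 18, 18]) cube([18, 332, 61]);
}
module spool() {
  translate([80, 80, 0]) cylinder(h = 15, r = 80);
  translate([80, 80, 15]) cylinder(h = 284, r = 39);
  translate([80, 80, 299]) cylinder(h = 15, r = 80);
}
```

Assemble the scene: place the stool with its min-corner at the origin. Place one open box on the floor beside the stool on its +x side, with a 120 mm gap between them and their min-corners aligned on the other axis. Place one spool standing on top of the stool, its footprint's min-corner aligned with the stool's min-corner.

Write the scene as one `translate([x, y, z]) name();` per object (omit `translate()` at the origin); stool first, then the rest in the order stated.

stool();
translate([370, 0, 0]) open_box();
translate([0, 0, 399]) spool();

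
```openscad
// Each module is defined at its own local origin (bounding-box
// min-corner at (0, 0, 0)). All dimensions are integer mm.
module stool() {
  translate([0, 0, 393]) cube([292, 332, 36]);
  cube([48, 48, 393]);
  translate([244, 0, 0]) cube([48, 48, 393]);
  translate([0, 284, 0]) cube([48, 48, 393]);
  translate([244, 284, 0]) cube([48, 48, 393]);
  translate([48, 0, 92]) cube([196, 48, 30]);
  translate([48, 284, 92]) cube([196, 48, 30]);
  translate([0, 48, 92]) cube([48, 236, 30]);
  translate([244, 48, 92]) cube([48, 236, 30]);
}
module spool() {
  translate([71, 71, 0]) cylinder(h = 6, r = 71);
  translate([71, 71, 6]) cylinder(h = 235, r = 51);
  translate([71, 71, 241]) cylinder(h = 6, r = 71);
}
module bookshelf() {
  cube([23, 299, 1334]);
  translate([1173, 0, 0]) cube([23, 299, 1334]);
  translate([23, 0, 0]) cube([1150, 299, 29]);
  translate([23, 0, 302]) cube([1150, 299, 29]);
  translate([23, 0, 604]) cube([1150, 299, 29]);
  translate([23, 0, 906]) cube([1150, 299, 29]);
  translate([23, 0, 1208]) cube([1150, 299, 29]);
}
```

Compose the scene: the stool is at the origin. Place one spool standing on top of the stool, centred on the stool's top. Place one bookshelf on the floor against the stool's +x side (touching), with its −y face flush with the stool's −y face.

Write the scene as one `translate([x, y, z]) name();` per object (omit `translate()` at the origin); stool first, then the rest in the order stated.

stool();
translate([75, 95, 429]) spool();
translate([292, 0, 0]) bookshelf();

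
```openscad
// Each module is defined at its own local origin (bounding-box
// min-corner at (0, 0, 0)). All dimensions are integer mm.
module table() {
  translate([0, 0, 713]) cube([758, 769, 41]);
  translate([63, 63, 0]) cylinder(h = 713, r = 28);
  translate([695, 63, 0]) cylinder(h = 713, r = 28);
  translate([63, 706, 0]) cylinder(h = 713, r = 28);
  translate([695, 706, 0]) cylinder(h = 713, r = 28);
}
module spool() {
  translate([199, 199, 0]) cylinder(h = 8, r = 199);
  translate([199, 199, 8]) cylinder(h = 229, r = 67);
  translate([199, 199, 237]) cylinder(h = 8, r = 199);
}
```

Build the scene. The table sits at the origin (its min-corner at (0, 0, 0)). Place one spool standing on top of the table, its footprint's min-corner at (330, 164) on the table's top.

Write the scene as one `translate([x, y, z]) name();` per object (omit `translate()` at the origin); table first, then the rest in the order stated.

table();
translate([330, 164, 754]) spool();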